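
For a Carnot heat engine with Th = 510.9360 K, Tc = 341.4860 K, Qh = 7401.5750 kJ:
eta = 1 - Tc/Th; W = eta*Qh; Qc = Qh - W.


eta = 1 - 341.4860/510.9360 = 0.3316
W = 0.3316 * 7401.5750 = 2454.7045 kJ
Qc = 7401.5750 - 2454.7045 = 4946.8705 kJ

eta = 33.1646%, W = 2454.7045 kJ, Qc = 4946.8705 kJ


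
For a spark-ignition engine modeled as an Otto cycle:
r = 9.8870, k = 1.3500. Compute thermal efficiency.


r^(k-1) = 2.2298
eta = 1 - 1/2.2298 = 0.5515 = 55.1536%

55.1536%


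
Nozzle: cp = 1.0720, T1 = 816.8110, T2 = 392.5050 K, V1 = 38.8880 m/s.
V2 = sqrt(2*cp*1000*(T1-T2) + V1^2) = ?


dT = 424.3060 K
2*cp*1000*dT = 909712.0640
V1^2 = 1512.2765
V2 = sqrt(911224.3405) = 954.5807 m/s

954.5807 m/s


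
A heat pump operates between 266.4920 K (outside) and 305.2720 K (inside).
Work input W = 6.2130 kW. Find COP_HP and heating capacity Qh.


COP = 305.2720 / 38.7800 = 7.8719
Qh = 7.8719 * 6.2130 = 48.9081 kW

COP = 7.8719, Qh = 48.9081 kW


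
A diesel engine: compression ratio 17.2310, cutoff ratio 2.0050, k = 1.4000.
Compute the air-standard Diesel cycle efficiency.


r^(k-1) = 3.1227
rc^k = 2.6483
eta = 0.6248 = 62.4849%

62.4849%


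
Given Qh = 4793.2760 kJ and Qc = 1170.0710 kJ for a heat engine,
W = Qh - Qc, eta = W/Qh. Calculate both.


W = 4793.2760 - 1170.0710 = 3623.2050 kJ
eta = 3623.2050 / 4793.2760 = 0.7559 = 75.5893%

W = 3623.2050 kJ, eta = 75.5893%


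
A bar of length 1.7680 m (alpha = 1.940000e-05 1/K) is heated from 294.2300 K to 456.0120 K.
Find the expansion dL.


dT = 161.7820 K
dL = 1.940000e-05 * 1.7680 * 161.7820 = 0.005549 m
L_final = 1.773549 m

dL = 0.005549 m


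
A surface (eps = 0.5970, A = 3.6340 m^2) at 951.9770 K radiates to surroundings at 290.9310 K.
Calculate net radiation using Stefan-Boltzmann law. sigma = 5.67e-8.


T^4 = 8.2131e+11
Tsurr^4 = 7.1641e+09
Q = 0.5970 * 5.67e-8 * 3.6340 * 8.1414e+11 = 100148.2279 W

100148.2279 W


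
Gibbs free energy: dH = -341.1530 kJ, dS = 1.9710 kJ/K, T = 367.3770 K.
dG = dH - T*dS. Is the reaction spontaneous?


T*dS = 367.3770 * 1.9710 = 724.1001 kJ
dG = -341.1530 - 724.1001 = -1065.2531 kJ (spontaneous)

dG = -1065.2531 kJ, spontaneous


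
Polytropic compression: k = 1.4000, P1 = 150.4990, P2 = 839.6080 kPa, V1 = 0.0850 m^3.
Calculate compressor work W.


(k-1)/k = 0.2857
(P2/P1)^exp = 1.6342
W = 3.5000 * 150.4990 * 0.0850 * (1.6342 - 1) = 28.3941 kJ

28.3941 kJ


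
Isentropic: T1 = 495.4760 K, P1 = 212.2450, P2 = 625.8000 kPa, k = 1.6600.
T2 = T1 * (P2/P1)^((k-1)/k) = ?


(k-1)/k = 0.3976
(P2/P1)^exp = 1.5371
T2 = 495.4760 * 1.5371 = 761.6059 K

761.6059 K


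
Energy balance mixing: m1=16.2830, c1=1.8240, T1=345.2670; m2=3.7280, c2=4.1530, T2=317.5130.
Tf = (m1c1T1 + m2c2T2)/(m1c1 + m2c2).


num = 15170.3544
den = 45.1826
Tf = 335.7567 K

335.7567 K


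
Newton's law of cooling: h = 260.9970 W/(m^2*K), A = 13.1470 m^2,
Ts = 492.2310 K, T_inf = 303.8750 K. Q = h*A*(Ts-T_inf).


dT = 188.3560 K
Q = 260.9970 * 13.1470 * 188.3560 = 646311.1337 W

646311.1337 W


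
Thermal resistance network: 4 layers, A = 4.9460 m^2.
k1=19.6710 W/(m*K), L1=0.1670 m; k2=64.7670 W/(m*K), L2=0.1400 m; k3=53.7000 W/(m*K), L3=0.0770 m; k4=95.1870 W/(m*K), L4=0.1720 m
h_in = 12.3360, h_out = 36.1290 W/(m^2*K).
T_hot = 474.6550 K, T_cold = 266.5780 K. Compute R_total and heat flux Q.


R_conv_in = 1/(12.3360*4.9460) = 0.0164
R_1 = 0.1670/(19.6710*4.9460) = 0.0017
R_2 = 0.1400/(64.7670*4.9460) = 0.0004
R_3 = 0.0770/(53.7000*4.9460) = 0.0003
R_4 = 0.1720/(95.1870*4.9460) = 0.0004
R_conv_out = 1/(36.1290*4.9460) = 0.0056
R_total = 0.0248 K/W
Q = 208.0770 / 0.0248 = 8392.0173 W

R_total = 0.0248 K/W, Q = 8392.0173 W


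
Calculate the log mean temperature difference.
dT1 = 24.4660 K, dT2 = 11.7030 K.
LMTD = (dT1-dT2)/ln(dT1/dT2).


dT1/dT2 = 2.0906
ln(dT1/dT2) = 0.7374
LMTD = 12.7630 / 0.7374 = 17.3072 K

17.3072 K


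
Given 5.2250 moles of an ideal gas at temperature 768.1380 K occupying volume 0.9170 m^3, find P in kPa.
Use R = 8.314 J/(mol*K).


P = nRT/V = 5.2250 * 8.314 * 768.1380 / 0.9170
= 33368.4140 / 0.9170 = 36388.6739 Pa = 36.3887 kPa

36.3887 kPa


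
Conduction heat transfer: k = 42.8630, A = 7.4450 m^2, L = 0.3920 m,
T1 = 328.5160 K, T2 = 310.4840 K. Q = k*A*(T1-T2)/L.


dT = 18.0320 K
Q = 42.8630 * 7.4450 * 18.0320 / 0.3920 = 14679.2916 W

14679.2916 W


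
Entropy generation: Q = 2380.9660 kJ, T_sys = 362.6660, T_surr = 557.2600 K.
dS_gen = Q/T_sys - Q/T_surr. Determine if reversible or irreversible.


dS_sys = 2380.9660/362.6660 = 6.5652 kJ/K
dS_surr = -2380.9660/557.2600 = -4.2726 kJ/K
dS_gen = 6.5652 - 4.2726 = 2.2925 kJ/K (irreversible)

dS_gen = 2.2925 kJ/K, irreversible


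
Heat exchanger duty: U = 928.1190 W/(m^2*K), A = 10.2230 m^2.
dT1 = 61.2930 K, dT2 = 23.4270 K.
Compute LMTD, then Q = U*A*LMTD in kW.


LMTD = 39.3709 K
Q = 928.1190 * 10.2230 * 39.3709 = 373557.3796 W = 373.5574 kW

373.5574 kW


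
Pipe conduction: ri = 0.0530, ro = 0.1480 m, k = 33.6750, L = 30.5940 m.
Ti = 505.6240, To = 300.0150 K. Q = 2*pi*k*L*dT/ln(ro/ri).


dT = 205.6090 K
ln(ro/ri) = 1.0269
Q = 2*pi*33.6750*30.5940*205.6090 / 1.0269 = 1296071.8900 W

1296071.8900 W


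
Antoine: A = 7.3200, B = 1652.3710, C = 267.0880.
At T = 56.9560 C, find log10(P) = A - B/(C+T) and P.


C+T = 324.0440
B/(C+T) = 5.0992
log10(P) = 7.3200 - 5.0992 = 2.2208
P = 10^2.2208 = 166.2578 mmHg

166.2578 mmHg


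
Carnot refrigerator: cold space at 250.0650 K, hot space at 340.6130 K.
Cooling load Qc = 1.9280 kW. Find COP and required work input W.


COP = 250.0650 / 90.5480 = 2.7617
W = 1.9280 / 2.7617 = 0.6981 kW

COP = 2.7617, W = 0.6981 kW


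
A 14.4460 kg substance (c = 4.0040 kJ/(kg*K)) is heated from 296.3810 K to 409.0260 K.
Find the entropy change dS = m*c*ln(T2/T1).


T2/T1 = 1.3801
ln(T2/T1) = 0.3221
dS = 14.4460 * 4.0040 * 0.3221 = 18.6327 kJ/K

18.6327 kJ/K


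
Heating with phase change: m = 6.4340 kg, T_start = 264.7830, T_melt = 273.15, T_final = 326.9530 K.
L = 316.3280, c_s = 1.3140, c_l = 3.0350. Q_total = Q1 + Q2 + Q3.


Q1 (sensible, solid) = 6.4340 * 1.3140 * 8.3670 = 70.7369 kJ
Q2 (latent) = 6.4340 * 316.3280 = 2035.2544 kJ
Q3 (sensible, liquid) = 6.4340 * 3.0350 * 53.8030 = 1050.6214 kJ
Q_total = 3156.6127 kJ

3156.6127 kJ


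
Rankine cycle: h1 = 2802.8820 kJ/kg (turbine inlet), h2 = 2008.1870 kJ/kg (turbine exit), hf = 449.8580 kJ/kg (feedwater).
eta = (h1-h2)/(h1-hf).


W = 794.6950 kJ/kg
Q_in = 2353.0240 kJ/kg
eta = 0.3377 = 33.7733%

eta = 33.7733%


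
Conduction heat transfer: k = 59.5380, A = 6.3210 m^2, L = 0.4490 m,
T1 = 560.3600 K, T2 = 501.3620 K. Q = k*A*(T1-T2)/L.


dT = 58.9980 K
Q = 59.5380 * 6.3210 * 58.9980 / 0.4490 = 49450.5334 W

49450.5334 W


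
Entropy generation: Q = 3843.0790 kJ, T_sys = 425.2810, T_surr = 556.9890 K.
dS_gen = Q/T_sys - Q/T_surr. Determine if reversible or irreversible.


dS_sys = 3843.0790/425.2810 = 9.0366 kJ/K
dS_surr = -3843.0790/556.9890 = -6.8997 kJ/K
dS_gen = 9.0366 - 6.8997 = 2.1368 kJ/K (irreversible)

dS_gen = 2.1368 kJ/K, irreversible


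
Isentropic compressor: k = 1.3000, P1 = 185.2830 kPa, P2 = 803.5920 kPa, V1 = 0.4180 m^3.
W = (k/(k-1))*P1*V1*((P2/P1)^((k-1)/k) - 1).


(k-1)/k = 0.2308
(P2/P1)^exp = 1.4030
W = 4.3333 * 185.2830 * 0.4180 * (1.4030 - 1) = 135.2381 kJ

135.2381 kJ


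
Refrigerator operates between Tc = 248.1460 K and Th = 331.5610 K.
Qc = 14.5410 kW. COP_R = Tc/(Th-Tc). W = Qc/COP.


COP = 248.1460 / 83.4150 = 2.9748
W = 14.5410 / 2.9748 = 4.8880 kW

COP = 2.9748, W = 4.8880 kW


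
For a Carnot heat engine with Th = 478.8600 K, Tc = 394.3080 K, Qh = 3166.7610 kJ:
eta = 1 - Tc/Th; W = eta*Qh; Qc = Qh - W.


eta = 1 - 394.3080/478.8600 = 0.1766
W = 0.1766 * 3166.7610 = 559.1529 kJ
Qc = 3166.7610 - 559.1529 = 2607.6081 kJ

eta = 17.6569%, W = 559.1529 kJ, Qc = 2607.6081 kJ


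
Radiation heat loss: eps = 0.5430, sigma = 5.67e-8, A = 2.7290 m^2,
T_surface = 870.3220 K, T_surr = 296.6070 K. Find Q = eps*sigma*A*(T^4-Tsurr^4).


T^4 = 5.7375e+11
Tsurr^4 = 7.7397e+09
Q = 0.5430 * 5.67e-8 * 2.7290 * 5.6601e+11 = 47556.2770 W

47556.2770 W


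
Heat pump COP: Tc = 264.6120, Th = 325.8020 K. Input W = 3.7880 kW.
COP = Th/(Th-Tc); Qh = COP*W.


COP = 325.8020 / 61.1900 = 5.3244
Qh = 5.3244 * 3.7880 = 20.1689 kW

COP = 5.3244, Qh = 20.1689 kW


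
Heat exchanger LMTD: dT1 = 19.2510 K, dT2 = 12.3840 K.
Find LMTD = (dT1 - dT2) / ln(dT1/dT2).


dT1/dT2 = 1.5545
ln(dT1/dT2) = 0.4412
LMTD = 6.8670 / 0.4412 = 15.5659 K

15.5659 K


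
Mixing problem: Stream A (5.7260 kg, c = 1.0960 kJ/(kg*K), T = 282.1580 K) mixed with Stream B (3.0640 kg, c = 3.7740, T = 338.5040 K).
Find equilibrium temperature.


num = 5685.0410
den = 17.8392
Tf = 318.6819 K

318.6819 K


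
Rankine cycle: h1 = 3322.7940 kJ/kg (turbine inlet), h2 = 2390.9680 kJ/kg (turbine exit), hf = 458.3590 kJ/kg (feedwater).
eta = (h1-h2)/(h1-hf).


W = 931.8260 kJ/kg
Q_in = 2864.4350 kJ/kg
eta = 0.3253 = 32.5309%

eta = 32.5309%


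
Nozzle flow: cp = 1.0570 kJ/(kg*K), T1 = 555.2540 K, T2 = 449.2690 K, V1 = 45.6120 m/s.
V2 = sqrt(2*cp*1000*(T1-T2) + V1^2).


dT = 105.9850 K
2*cp*1000*dT = 224052.2900
V1^2 = 2080.4545
V2 = sqrt(226132.7445) = 475.5342 m/s

475.5342 m/s


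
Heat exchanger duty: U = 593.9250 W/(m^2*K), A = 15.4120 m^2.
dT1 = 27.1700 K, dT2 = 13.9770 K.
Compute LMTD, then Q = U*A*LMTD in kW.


LMTD = 19.8480 K
Q = 593.9250 * 15.4120 * 19.8480 = 181680.4902 W = 181.6805 kW

181.6805 kW


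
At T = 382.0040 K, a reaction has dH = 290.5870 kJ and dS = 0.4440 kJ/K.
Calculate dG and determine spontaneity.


T*dS = 382.0040 * 0.4440 = 169.6098 kJ
dG = 290.5870 - 169.6098 = 120.9772 kJ (non-spontaneous)

dG = 120.9772 kJ, non-spontaneous


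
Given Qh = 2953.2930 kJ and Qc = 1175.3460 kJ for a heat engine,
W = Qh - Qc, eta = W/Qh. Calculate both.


W = 2953.2930 - 1175.3460 = 1777.9470 kJ
eta = 1777.9470 / 2953.2930 = 0.6020 = 60.2022%

W = 1777.9470 kJ, eta = 60.2022%


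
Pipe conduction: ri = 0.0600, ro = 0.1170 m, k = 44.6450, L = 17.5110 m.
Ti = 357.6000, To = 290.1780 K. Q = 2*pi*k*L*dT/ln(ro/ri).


dT = 67.4220 K
ln(ro/ri) = 0.6678
Q = 2*pi*44.6450*17.5110*67.4220 / 0.6678 = 495906.4518 W

495906.4518 W


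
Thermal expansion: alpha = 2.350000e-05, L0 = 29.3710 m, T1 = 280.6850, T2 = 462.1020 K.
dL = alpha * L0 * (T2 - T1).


dT = 181.4170 K
dL = 2.350000e-05 * 29.3710 * 181.4170 = 0.125217 m
L_final = 29.496217 m

dL = 0.125217 m


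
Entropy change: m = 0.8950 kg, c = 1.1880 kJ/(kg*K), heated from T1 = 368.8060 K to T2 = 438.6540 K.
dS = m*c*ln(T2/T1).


T2/T1 = 1.1894
ln(T2/T1) = 0.1734
dS = 0.8950 * 1.1880 * 0.1734 = 0.1844 kJ/K

0.1844 kJ/K


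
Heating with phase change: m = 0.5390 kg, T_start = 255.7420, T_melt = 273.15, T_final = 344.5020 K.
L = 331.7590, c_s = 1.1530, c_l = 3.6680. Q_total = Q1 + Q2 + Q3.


Q1 (sensible, solid) = 0.5390 * 1.1530 * 17.4080 = 10.8185 kJ
Q2 (latent) = 0.5390 * 331.7590 = 178.8181 kJ
Q3 (sensible, liquid) = 0.5390 * 3.6680 * 71.3520 = 141.0666 kJ
Q_total = 330.7032 kJ

330.7032 kJ


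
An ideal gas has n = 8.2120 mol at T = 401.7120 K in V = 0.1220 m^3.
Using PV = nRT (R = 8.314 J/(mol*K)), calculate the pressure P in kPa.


P = nRT/V = 8.2120 * 8.314 * 401.7120 / 0.1220
= 27426.7133 / 0.1220 = 224809.1251 Pa = 224.8091 kPa

224.8091 kPa


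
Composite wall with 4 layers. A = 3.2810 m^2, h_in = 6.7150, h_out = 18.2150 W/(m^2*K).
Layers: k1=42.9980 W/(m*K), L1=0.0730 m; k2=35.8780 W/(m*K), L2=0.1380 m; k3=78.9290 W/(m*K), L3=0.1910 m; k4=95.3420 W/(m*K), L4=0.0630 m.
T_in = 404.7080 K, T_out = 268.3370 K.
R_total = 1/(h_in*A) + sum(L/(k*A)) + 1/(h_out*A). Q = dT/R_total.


R_conv_in = 1/(6.7150*3.2810) = 0.0454
R_1 = 0.0730/(42.9980*3.2810) = 0.0005
R_2 = 0.1380/(35.8780*3.2810) = 0.0012
R_3 = 0.1910/(78.9290*3.2810) = 0.0007
R_4 = 0.0630/(95.3420*3.2810) = 0.0002
R_conv_out = 1/(18.2150*3.2810) = 0.0167
R_total = 0.0648 K/W
Q = 136.3710 / 0.0648 = 2106.1140 W

R_total = 0.0648 K/W, Q = 2106.1140 W


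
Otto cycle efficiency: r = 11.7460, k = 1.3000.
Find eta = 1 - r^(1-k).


r^(k-1) = 2.0940
eta = 1 - 1/2.0940 = 0.5224 = 52.2434%

52.2434%


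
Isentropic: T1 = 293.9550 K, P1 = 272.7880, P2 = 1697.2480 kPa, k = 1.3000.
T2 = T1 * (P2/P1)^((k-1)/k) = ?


(k-1)/k = 0.2308
(P2/P1)^exp = 1.5248
T2 = 293.9550 * 1.5248 = 448.2220 K

448.2220 K


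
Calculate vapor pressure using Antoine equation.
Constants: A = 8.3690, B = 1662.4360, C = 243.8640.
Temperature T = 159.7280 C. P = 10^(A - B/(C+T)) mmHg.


C+T = 403.5920
B/(C+T) = 4.1191
log10(P) = 8.3690 - 4.1191 = 4.2499
P = 10^4.2499 = 17778.6804 mmHg

17778.6804 mmHg


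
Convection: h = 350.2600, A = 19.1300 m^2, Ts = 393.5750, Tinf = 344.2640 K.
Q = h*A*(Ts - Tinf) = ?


dT = 49.3110 K
Q = 350.2600 * 19.1300 * 49.3110 = 330407.0636 W

330407.0636 W


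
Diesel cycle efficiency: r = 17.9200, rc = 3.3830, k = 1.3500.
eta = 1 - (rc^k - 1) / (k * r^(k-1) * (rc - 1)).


r^(k-1) = 2.7458
rc^k = 5.1827
eta = 0.5265 = 52.6486%

52.6486%


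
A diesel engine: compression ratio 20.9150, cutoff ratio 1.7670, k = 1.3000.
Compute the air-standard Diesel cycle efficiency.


r^(k-1) = 2.4896
rc^k = 2.0961
eta = 0.5585 = 55.8465%

55.8465%


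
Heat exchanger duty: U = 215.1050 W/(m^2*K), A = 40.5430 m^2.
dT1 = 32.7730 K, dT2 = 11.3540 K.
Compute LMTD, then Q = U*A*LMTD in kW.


LMTD = 20.2059 K
Q = 215.1050 * 40.5430 * 20.2059 = 176216.0302 W = 176.2160 kW

176.2160 kW


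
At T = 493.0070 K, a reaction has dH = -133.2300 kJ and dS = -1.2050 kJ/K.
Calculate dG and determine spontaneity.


T*dS = 493.0070 * -1.2050 = -594.0734 kJ
dG = -133.2300 + 594.0734 = 460.8434 kJ (non-spontaneous)

dG = 460.8434 kJ, non-spontaneous


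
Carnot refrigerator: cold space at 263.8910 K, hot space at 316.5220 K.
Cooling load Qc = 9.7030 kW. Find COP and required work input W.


COP = 263.8910 / 52.6310 = 5.0140
W = 9.7030 / 5.0140 = 1.9352 kW

COP = 5.0140, W = 1.9352 kW


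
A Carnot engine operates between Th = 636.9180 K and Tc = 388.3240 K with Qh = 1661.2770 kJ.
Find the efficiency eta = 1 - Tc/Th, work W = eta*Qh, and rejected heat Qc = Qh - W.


eta = 1 - 388.3240/636.9180 = 0.3903
W = 0.3903 * 1661.2770 = 648.4092 kJ
Qc = 1661.2770 - 648.4092 = 1012.8678 kJ

eta = 39.0308%, W = 648.4092 kJ, Qc = 1012.8678 kJ


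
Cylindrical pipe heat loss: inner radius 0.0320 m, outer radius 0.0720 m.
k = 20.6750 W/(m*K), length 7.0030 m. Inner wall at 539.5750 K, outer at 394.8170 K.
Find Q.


dT = 144.7580 K
ln(ro/ri) = 0.8109
Q = 2*pi*20.6750*7.0030*144.7580 / 0.8109 = 162393.4858 W

162393.4858 W


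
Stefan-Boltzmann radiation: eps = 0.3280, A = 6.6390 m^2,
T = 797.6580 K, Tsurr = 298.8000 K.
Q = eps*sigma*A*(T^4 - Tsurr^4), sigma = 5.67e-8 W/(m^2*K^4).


T^4 = 4.0482e+11
Tsurr^4 = 7.9712e+09
Q = 0.3280 * 5.67e-8 * 6.6390 * 3.9685e+11 = 48999.2812 W

48999.2812 W


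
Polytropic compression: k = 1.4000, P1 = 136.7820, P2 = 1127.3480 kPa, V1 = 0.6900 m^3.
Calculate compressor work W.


(k-1)/k = 0.2857
(P2/P1)^exp = 1.8269
W = 3.5000 * 136.7820 * 0.6900 * (1.8269 - 1) = 273.1595 kJ

273.1595 kJ


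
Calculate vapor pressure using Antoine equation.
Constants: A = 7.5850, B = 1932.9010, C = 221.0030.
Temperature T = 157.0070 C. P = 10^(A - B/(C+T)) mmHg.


C+T = 378.0100
B/(C+T) = 5.1134
log10(P) = 7.5850 - 5.1134 = 2.4716
P = 10^2.4716 = 296.2379 mmHg

296.2379 mmHg


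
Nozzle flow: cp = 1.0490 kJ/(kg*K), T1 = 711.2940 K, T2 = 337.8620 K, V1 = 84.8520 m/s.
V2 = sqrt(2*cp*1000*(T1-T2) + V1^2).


dT = 373.4320 K
2*cp*1000*dT = 783460.3360
V1^2 = 7199.8619
V2 = sqrt(790660.1979) = 889.1908 m/s

889.1908 m/s


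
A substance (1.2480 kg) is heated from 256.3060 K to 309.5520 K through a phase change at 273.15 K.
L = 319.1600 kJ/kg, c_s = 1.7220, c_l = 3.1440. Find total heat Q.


Q1 (sensible, solid) = 1.2480 * 1.7220 * 16.8440 = 36.1987 kJ
Q2 (latent) = 1.2480 * 319.1600 = 398.3117 kJ
Q3 (sensible, liquid) = 1.2480 * 3.1440 * 36.4020 = 142.8310 kJ
Q_total = 577.3413 kJ

577.3413 kJ


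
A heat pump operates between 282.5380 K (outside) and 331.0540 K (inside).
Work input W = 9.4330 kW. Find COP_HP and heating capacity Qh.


COP = 331.0540 / 48.5160 = 6.8236
Qh = 6.8236 * 9.4330 = 64.3671 kW

COP = 6.8236, Qh = 64.3671 kW


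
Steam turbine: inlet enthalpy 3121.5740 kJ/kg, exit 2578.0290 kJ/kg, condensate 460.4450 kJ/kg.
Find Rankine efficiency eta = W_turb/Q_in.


W = 543.5450 kJ/kg
Q_in = 2661.1290 kJ/kg
eta = 0.2043 = 20.4254%

eta = 20.4254%


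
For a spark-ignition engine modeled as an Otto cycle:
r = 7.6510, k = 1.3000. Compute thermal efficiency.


r^(k-1) = 1.8413
eta = 1 - 1/1.8413 = 0.4569 = 45.6894%

45.6894%


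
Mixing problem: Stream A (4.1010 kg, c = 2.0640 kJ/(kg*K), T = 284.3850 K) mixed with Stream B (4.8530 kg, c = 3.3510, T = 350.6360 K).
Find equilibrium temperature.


num = 8109.3505
den = 24.7269
Tf = 327.9571 K

327.9571 K


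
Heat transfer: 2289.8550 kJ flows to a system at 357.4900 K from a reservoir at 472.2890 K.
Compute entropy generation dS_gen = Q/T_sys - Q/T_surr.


dS_sys = 2289.8550/357.4900 = 6.4054 kJ/K
dS_surr = -2289.8550/472.2890 = -4.8484 kJ/K
dS_gen = 6.4054 - 4.8484 = 1.5569 kJ/K (irreversible)

dS_gen = 1.5569 kJ/K, irreversible


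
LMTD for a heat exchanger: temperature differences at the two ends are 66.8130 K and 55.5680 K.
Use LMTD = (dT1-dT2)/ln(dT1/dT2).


dT1/dT2 = 1.2024
ln(dT1/dT2) = 0.1843
LMTD = 11.2450 / 0.1843 = 61.0179 K

61.0179 K


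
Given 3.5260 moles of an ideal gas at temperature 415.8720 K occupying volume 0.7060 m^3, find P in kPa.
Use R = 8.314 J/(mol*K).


P = nRT/V = 3.5260 * 8.314 * 415.8720 / 0.7060
= 12191.3559 / 0.7060 = 17268.2095 Pa = 17.2682 kPa

17.2682 kPa


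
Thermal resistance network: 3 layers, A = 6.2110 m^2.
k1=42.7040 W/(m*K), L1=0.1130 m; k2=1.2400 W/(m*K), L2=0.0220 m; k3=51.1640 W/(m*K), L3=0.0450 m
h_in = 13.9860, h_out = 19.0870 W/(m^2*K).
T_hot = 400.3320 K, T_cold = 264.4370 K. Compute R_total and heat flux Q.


R_conv_in = 1/(13.9860*6.2110) = 0.0115
R_1 = 0.1130/(42.7040*6.2110) = 0.0004
R_2 = 0.0220/(1.2400*6.2110) = 0.0029
R_3 = 0.0450/(51.1640*6.2110) = 0.0001
R_conv_out = 1/(19.0870*6.2110) = 0.0084
R_total = 0.0234 K/W
Q = 135.8950 / 0.0234 = 5814.6026 W

R_total = 0.0234 K/W, Q = 5814.6026 W


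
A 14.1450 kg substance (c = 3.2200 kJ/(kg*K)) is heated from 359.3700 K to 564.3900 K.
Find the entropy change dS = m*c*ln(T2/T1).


T2/T1 = 1.5705
ln(T2/T1) = 0.4514
dS = 14.1450 * 3.2200 * 0.4514 = 20.5596 kJ/K

20.5596 kJ/K


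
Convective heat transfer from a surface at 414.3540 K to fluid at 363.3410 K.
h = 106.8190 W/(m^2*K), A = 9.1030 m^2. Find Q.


dT = 51.0130 K
Q = 106.8190 * 9.1030 * 51.0130 = 49603.6821 W

49603.6821 W


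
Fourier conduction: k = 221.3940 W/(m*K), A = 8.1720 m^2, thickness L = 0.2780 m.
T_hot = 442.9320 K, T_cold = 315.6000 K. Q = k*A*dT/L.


dT = 127.3320 K
Q = 221.3940 * 8.1720 * 127.3320 / 0.2780 = 828680.2140 W

828680.2140 W


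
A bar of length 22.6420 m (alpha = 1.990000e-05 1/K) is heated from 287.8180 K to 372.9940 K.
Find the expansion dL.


dT = 85.1760 K
dL = 1.990000e-05 * 22.6420 * 85.1760 = 0.038378 m
L_final = 22.680378 m

dL = 0.038378 m


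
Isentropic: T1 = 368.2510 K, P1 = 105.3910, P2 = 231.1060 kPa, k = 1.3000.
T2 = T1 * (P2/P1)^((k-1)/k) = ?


(k-1)/k = 0.2308
(P2/P1)^exp = 1.1987
T2 = 368.2510 * 1.1987 = 441.4058 K

441.4058 K


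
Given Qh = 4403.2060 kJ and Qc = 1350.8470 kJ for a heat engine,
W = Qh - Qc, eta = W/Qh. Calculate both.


W = 4403.2060 - 1350.8470 = 3052.3590 kJ
eta = 3052.3590 / 4403.2060 = 0.6932 = 69.3213%

W = 3052.3590 kJ, eta = 69.3213%


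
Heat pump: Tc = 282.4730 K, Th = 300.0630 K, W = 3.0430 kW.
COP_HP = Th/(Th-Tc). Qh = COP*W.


COP = 300.0630 / 17.5900 = 17.0587
Qh = 17.0587 * 3.0430 = 51.9097 kW

COP = 17.0587, Qh = 51.9097 kW


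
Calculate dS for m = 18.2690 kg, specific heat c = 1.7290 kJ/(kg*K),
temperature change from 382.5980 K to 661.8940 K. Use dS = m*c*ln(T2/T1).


T2/T1 = 1.7300
ln(T2/T1) = 0.5481
dS = 18.2690 * 1.7290 * 0.5481 = 17.3135 kJ/K

17.3135 kJ/K


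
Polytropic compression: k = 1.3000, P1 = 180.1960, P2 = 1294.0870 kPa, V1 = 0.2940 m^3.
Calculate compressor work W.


(k-1)/k = 0.2308
(P2/P1)^exp = 1.5761
W = 4.3333 * 180.1960 * 0.2940 * (1.5761 - 1) = 132.2593 kJ

132.2593 kJ


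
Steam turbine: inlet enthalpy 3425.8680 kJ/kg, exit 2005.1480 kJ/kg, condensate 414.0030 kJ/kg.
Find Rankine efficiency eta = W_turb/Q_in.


W = 1420.7200 kJ/kg
Q_in = 3011.8650 kJ/kg
eta = 0.4717 = 47.1708%

eta = 47.1708%


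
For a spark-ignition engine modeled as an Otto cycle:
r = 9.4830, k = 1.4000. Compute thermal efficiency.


r^(k-1) = 2.4591
eta = 1 - 1/2.4591 = 0.5933 = 59.3349%

59.3349%


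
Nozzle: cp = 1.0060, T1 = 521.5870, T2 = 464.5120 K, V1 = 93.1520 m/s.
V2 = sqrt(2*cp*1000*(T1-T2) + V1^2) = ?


dT = 57.0750 K
2*cp*1000*dT = 114834.9000
V1^2 = 8677.2951
V2 = sqrt(123512.1951) = 351.4430 m/s

351.4430 m/s


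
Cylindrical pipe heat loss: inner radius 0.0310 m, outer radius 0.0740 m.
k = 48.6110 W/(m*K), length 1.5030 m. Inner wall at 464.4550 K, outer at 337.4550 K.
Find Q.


dT = 127.0000 K
ln(ro/ri) = 0.8701
Q = 2*pi*48.6110*1.5030*127.0000 / 0.8701 = 67006.8177 W

67006.8177 W


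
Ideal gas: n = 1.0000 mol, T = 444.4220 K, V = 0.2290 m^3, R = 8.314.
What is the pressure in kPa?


P = nRT/V = 1.0000 * 8.314 * 444.4220 / 0.2290
= 3694.9245 / 0.2290 = 16135.0415 Pa = 16.1350 kPa

16.1350 kPa


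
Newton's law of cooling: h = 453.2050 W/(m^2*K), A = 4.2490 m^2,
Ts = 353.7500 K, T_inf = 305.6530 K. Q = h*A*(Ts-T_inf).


dT = 48.0970 K
Q = 453.2050 * 4.2490 * 48.0970 = 92618.8560 W

92618.8560 W


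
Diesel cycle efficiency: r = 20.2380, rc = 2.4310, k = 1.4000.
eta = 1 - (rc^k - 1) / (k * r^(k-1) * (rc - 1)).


r^(k-1) = 3.3302
rc^k = 3.4682
eta = 0.6301 = 63.0054%

63.0054%


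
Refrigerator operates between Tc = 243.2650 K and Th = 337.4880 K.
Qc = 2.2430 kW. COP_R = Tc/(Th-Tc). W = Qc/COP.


COP = 243.2650 / 94.2230 = 2.5818
W = 2.2430 / 2.5818 = 0.8688 kW

COP = 2.5818, W = 0.8688 kW


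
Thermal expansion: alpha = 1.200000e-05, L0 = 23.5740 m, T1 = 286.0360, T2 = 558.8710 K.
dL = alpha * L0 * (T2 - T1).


dT = 272.8350 K
dL = 1.200000e-05 * 23.5740 * 272.8350 = 0.077182 m
L_final = 23.651182 m

dL = 0.077182 m


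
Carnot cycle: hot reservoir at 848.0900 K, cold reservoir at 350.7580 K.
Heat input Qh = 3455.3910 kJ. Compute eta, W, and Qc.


eta = 1 - 350.7580/848.0900 = 0.5864
W = 0.5864 * 3455.3910 = 2026.2903 kJ
Qc = 3455.3910 - 2026.2903 = 1429.1007 kJ

eta = 58.6414%, W = 2026.2903 kJ, Qc = 1429.1007 kJ


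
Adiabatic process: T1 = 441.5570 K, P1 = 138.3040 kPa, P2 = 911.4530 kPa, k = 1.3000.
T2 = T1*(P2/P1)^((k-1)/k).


(k-1)/k = 0.2308
(P2/P1)^exp = 1.5452
T2 = 441.5570 * 1.5452 = 682.2815 K

682.2815 K


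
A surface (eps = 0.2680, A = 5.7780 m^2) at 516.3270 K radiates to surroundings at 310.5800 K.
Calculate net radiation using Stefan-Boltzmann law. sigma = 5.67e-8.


T^4 = 7.1072e+10
Tsurr^4 = 9.3045e+09
Q = 0.2680 * 5.67e-8 * 5.7780 * 6.1768e+10 = 5423.2073 W

5423.2073 W


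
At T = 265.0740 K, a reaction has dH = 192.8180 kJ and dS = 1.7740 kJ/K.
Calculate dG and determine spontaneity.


T*dS = 265.0740 * 1.7740 = 470.2413 kJ
dG = 192.8180 - 470.2413 = -277.4233 kJ (spontaneous)

dG = -277.4233 kJ, spontaneous


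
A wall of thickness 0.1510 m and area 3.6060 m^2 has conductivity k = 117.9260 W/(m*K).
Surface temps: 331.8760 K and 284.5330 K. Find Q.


dT = 47.3430 K
Q = 117.9260 * 3.6060 * 47.3430 / 0.1510 = 133325.7752 W

133325.7752 W


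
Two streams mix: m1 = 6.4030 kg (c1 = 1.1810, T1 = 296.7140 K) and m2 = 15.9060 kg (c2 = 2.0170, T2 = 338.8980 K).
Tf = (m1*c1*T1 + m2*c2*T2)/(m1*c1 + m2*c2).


num = 13116.3962
den = 39.6443
Tf = 330.8516 K

330.8516 K


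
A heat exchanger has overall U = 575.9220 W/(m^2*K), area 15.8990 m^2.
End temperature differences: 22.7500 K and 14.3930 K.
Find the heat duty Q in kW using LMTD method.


LMTD = 18.2538 K
Q = 575.9220 * 15.8990 * 18.2538 = 167142.1999 W = 167.1422 kW

167.1422 kW


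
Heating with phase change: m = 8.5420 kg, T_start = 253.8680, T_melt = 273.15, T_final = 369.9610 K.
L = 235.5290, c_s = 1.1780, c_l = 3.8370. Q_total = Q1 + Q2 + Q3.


Q1 (sensible, solid) = 8.5420 * 1.1780 * 19.2820 = 194.0247 kJ
Q2 (latent) = 8.5420 * 235.5290 = 2011.8887 kJ
Q3 (sensible, liquid) = 8.5420 * 3.8370 * 96.8110 = 3173.0438 kJ
Q_total = 5378.9572 kJ

5378.9572 kJ


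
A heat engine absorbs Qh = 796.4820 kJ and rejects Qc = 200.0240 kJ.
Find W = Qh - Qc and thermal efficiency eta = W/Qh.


W = 796.4820 - 200.0240 = 596.4580 kJ
eta = 596.4580 / 796.4820 = 0.7489 = 74.8866%

W = 596.4580 kJ, eta = 74.8866%


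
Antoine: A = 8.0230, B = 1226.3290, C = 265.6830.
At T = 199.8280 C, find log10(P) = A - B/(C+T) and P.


C+T = 465.5110
B/(C+T) = 2.6344
log10(P) = 8.0230 - 2.6344 = 5.3886
P = 10^5.3886 = 244696.8110 mmHg

244696.8110 mmHg


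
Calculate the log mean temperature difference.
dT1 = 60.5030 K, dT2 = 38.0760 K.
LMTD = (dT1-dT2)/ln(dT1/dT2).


dT1/dT2 = 1.5890
ln(dT1/dT2) = 0.4631
LMTD = 22.4270 / 0.4631 = 48.4271 K

48.4271 K


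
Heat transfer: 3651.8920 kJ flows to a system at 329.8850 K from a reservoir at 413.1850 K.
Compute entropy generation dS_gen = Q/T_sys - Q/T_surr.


dS_sys = 3651.8920/329.8850 = 11.0702 kJ/K
dS_surr = -3651.8920/413.1850 = -8.8384 kJ/K
dS_gen = 11.0702 - 8.8384 = 2.2318 kJ/K (irreversible)

dS_gen = 2.2318 kJ/K, irreversible


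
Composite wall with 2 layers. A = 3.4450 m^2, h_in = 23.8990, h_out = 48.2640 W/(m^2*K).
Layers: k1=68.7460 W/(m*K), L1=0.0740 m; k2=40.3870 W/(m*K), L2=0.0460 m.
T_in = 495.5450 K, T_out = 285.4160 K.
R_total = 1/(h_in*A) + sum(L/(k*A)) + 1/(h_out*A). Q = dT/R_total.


R_conv_in = 1/(23.8990*3.4450) = 0.0121
R_1 = 0.0740/(68.7460*3.4450) = 0.0003
R_2 = 0.0460/(40.3870*3.4450) = 0.0003
R_conv_out = 1/(48.2640*3.4450) = 0.0060
R_total = 0.0188 K/W
Q = 210.1290 / 0.0188 = 11175.0836 W

R_total = 0.0188 K/W, Q = 11175.0836 W


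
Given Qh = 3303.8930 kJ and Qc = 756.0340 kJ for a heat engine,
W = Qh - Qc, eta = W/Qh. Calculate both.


W = 3303.8930 - 756.0340 = 2547.8590 kJ
eta = 2547.8590 / 3303.8930 = 0.7712 = 77.1169%

W = 2547.8590 kJ, eta = 77.1169%


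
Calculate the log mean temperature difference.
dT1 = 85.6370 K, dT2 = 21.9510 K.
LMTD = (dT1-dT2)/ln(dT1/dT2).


dT1/dT2 = 3.9013
ln(dT1/dT2) = 1.3613
LMTD = 63.6860 / 1.3613 = 46.7831 K

46.7831 K


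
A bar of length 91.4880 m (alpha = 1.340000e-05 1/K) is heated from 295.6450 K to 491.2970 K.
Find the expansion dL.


dT = 195.6520 K
dL = 1.340000e-05 * 91.4880 * 195.6520 = 0.239857 m
L_final = 91.727857 m

dL = 0.239857 m


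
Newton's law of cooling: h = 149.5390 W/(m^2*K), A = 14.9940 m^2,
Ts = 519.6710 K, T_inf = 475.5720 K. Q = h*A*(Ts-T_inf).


dT = 44.0990 K
Q = 149.5390 * 14.9940 * 44.0990 = 98878.2383 W

98878.2383 W


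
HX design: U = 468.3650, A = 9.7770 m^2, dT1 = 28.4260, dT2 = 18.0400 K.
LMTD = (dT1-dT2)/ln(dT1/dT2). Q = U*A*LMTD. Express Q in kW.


LMTD = 22.8408 K
Q = 468.3650 * 9.7770 * 22.8408 = 104592.6770 W = 104.5927 kW

104.5927 kW


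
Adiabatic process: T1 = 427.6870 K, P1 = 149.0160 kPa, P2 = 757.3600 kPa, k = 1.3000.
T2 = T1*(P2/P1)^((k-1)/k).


(k-1)/k = 0.2308
(P2/P1)^exp = 1.4553
T2 = 427.6870 * 1.4553 = 622.3937 K

622.3937 K


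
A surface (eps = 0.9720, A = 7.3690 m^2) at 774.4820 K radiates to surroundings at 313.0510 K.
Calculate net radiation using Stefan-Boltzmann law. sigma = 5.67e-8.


T^4 = 3.5979e+11
Tsurr^4 = 9.6042e+09
Q = 0.9720 * 5.67e-8 * 7.3690 * 3.5018e+11 = 142217.3417 W

142217.3417 W


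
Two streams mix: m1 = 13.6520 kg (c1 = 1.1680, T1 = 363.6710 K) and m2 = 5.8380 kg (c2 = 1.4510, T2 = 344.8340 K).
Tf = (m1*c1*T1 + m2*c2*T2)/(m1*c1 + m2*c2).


num = 8719.9965
den = 24.4165
Tf = 357.1358 K

357.1358 K


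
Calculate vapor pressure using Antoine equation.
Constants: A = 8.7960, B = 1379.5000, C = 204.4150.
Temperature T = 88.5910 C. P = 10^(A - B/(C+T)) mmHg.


C+T = 293.0060
B/(C+T) = 4.7081
log10(P) = 8.7960 - 4.7081 = 4.0879
P = 10^4.0879 = 12243.4915 mmHg

12243.4915 mmHg


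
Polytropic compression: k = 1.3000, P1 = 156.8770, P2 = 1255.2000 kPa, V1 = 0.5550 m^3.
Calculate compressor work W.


(k-1)/k = 0.2308
(P2/P1)^exp = 1.6159
W = 4.3333 * 156.8770 * 0.5550 * (1.6159 - 1) = 232.3803 kJ

232.3803 kJ


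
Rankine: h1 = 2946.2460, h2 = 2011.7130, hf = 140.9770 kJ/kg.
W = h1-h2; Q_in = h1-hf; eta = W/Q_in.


W = 934.5330 kJ/kg
Q_in = 2805.2690 kJ/kg
eta = 0.3331 = 33.3135%

eta = 33.3135%


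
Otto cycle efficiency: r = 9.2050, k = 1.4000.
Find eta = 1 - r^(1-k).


r^(k-1) = 2.4300
eta = 1 - 1/2.4300 = 0.5885 = 58.8480%

58.8480%


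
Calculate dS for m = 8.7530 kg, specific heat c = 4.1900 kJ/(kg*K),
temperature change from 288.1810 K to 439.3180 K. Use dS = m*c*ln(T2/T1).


T2/T1 = 1.5245
ln(T2/T1) = 0.4216
dS = 8.7530 * 4.1900 * 0.4216 = 15.4635 kJ/K

15.4635 kJ/K


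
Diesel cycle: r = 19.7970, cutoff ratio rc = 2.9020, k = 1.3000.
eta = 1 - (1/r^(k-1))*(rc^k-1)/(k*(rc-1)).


r^(k-1) = 2.4489
rc^k = 3.9949
eta = 0.5054 = 50.5405%

50.5405%


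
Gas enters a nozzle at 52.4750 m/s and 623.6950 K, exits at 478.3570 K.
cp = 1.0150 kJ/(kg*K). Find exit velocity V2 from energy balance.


dT = 145.3380 K
2*cp*1000*dT = 295036.1400
V1^2 = 2753.6256
V2 = sqrt(297789.7656) = 545.7012 m/s

545.7012 m/s


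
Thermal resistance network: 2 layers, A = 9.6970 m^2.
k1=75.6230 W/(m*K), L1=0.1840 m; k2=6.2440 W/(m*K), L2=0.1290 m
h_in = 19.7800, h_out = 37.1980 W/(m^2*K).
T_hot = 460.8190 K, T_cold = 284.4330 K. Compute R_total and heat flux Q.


R_conv_in = 1/(19.7800*9.6970) = 0.0052
R_1 = 0.1840/(75.6230*9.6970) = 0.0003
R_2 = 0.1290/(6.2440*9.6970) = 0.0021
R_conv_out = 1/(37.1980*9.6970) = 0.0028
R_total = 0.0104 K/W
Q = 176.3860 / 0.0104 = 17013.5975 W

R_total = 0.0104 K/W, Q = 17013.5975 W


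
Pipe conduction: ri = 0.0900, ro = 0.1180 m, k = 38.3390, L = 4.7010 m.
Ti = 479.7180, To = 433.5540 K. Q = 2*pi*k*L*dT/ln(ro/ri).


dT = 46.1640 K
ln(ro/ri) = 0.2709
Q = 2*pi*38.3390*4.7010*46.1640 / 0.2709 = 192994.7442 W

192994.7442 W


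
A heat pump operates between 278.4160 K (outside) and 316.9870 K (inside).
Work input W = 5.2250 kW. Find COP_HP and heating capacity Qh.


COP = 316.9870 / 38.5710 = 8.2183
Qh = 8.2183 * 5.2250 = 42.9405 kW

COP = 8.2183, Qh = 42.9405 kW


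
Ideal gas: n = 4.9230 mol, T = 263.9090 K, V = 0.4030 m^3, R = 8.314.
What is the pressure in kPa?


P = nRT/V = 4.9230 * 8.314 * 263.9090 / 0.4030
= 10801.7484 / 0.4030 = 26803.3459 Pa = 26.8033 kPa

26.8033 kPa


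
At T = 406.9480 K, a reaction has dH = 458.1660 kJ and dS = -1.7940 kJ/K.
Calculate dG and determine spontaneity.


T*dS = 406.9480 * -1.7940 = -730.0647 kJ
dG = 458.1660 + 730.0647 = 1188.2307 kJ (non-spontaneous)

dG = 1188.2307 kJ, non-spontaneous


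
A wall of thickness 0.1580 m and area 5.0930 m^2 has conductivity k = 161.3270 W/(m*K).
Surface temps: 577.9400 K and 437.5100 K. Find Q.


dT = 140.4300 K
Q = 161.3270 * 5.0930 * 140.4300 / 0.1580 = 730270.1396 W

730270.1396 W


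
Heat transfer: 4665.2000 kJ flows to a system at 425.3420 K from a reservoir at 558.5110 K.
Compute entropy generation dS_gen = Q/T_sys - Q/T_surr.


dS_sys = 4665.2000/425.3420 = 10.9681 kJ/K
dS_surr = -4665.2000/558.5110 = -8.3529 kJ/K
dS_gen = 10.9681 - 8.3529 = 2.6152 kJ/K (irreversible)

dS_gen = 2.6152 kJ/K, irreversible


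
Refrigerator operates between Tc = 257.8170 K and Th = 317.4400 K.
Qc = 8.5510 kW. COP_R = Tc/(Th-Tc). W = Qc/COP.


COP = 257.8170 / 59.6230 = 4.3241
W = 8.5510 / 4.3241 = 1.9775 kW

COP = 4.3241, W = 1.9775 kW


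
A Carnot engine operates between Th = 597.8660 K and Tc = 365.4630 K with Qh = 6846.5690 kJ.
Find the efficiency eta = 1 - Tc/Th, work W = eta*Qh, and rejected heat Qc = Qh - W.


eta = 1 - 365.4630/597.8660 = 0.3887
W = 0.3887 * 6846.5690 = 2661.4044 kJ
Qc = 6846.5690 - 2661.4044 = 4185.1646 kJ

eta = 38.8721%, W = 2661.4044 kJ, Qc = 4185.1646 kJ


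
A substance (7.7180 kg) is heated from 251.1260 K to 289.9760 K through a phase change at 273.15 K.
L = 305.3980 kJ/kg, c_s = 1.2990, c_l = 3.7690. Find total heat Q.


Q1 (sensible, solid) = 7.7180 * 1.2990 * 22.0240 = 220.8056 kJ
Q2 (latent) = 7.7180 * 305.3980 = 2357.0618 kJ
Q3 (sensible, liquid) = 7.7180 * 3.7690 * 16.8260 = 489.4539 kJ
Q_total = 3067.3213 kJ

3067.3213 kJ


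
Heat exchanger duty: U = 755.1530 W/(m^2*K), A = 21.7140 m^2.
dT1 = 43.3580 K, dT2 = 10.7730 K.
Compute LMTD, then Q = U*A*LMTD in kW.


LMTD = 23.4012 K
Q = 755.1530 * 21.7140 * 23.4012 = 383719.1329 W = 383.7191 kW

383.7191 kW


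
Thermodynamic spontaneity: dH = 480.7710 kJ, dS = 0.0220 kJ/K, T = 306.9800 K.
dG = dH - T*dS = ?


T*dS = 306.9800 * 0.0220 = 6.7536 kJ
dG = 480.7710 - 6.7536 = 474.0174 kJ (non-spontaneous)

dG = 474.0174 kJ, non-spontaneous


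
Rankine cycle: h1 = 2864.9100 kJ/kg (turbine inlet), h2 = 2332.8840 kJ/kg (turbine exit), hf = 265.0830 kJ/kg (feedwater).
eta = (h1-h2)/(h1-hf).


W = 532.0260 kJ/kg
Q_in = 2599.8270 kJ/kg
eta = 0.2046 = 20.4639%

eta = 20.4639%


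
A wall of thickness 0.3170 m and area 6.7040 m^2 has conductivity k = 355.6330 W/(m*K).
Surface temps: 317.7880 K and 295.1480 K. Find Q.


dT = 22.6400 K
Q = 355.6330 * 6.7040 * 22.6400 / 0.3170 = 170275.9137 W

170275.9137 W


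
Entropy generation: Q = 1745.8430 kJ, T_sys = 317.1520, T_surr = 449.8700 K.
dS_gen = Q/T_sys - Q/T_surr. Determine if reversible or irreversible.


dS_sys = 1745.8430/317.1520 = 5.5048 kJ/K
dS_surr = -1745.8430/449.8700 = -3.8808 kJ/K
dS_gen = 5.5048 - 3.8808 = 1.6240 kJ/K (irreversible)

dS_gen = 1.6240 kJ/K, irreversible


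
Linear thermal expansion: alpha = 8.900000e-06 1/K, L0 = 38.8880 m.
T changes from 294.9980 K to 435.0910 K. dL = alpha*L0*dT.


dT = 140.0930 K
dL = 8.900000e-06 * 38.8880 * 140.0930 = 0.048487 m
L_final = 38.936487 m

dL = 0.048487 m


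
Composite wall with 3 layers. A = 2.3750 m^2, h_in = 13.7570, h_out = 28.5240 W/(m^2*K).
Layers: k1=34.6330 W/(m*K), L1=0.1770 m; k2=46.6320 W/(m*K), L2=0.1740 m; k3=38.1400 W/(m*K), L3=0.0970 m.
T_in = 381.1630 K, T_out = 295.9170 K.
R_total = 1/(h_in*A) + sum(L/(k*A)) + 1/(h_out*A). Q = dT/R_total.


R_conv_in = 1/(13.7570*2.3750) = 0.0306
R_1 = 0.1770/(34.6330*2.3750) = 0.0022
R_2 = 0.1740/(46.6320*2.3750) = 0.0016
R_3 = 0.0970/(38.1400*2.3750) = 0.0011
R_conv_out = 1/(28.5240*2.3750) = 0.0148
R_total = 0.0502 K/W
Q = 85.2460 / 0.0502 = 1699.4274 W

R_total = 0.0502 K/W, Q = 1699.4274 W


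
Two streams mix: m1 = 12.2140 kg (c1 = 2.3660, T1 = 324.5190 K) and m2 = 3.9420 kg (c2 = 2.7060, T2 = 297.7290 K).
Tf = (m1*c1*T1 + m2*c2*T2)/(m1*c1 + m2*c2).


num = 12553.9459
den = 39.5654
Tf = 317.2963 K

317.2963 K


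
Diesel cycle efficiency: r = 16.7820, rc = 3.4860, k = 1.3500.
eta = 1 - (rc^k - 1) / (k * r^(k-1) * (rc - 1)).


r^(k-1) = 2.6835
rc^k = 5.3969
eta = 0.5118 = 51.1782%

51.1782%


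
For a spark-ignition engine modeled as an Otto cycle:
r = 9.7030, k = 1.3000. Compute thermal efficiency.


r^(k-1) = 1.9773
eta = 1 - 1/1.9773 = 0.4943 = 49.4259%

49.4259%


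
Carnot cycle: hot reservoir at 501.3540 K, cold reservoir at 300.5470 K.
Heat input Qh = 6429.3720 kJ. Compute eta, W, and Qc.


eta = 1 - 300.5470/501.3540 = 0.4005
W = 0.4005 * 6429.3720 = 2575.1523 kJ
Qc = 6429.3720 - 2575.1523 = 3854.2197 kJ

eta = 40.0529%, W = 2575.1523 kJ, Qc = 3854.2197 kJ


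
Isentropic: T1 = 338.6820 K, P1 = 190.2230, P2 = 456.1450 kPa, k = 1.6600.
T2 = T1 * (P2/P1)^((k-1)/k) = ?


(k-1)/k = 0.3976
(P2/P1)^exp = 1.4159
T2 = 338.6820 * 1.4159 = 479.5267 K

479.5267 K


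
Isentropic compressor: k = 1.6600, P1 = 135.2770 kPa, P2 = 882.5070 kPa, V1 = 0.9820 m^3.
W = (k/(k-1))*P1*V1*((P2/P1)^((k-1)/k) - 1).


(k-1)/k = 0.3976
(P2/P1)^exp = 2.1078
W = 2.5152 * 135.2770 * 0.9820 * (2.1078 - 1) = 370.1448 kJ

370.1448 kJ


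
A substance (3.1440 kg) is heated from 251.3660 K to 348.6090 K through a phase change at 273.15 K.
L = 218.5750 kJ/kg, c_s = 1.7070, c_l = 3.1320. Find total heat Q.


Q1 (sensible, solid) = 3.1440 * 1.7070 * 21.7840 = 116.9105 kJ
Q2 (latent) = 3.1440 * 218.5750 = 687.1998 kJ
Q3 (sensible, liquid) = 3.1440 * 3.1320 * 75.4590 = 743.0454 kJ
Q_total = 1547.1557 kJ

1547.1557 kJ


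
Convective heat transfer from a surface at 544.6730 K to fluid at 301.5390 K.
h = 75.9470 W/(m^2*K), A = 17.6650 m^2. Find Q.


dT = 243.1340 K
Q = 75.9470 * 17.6650 * 243.1340 = 326189.4874 W

326189.4874 W


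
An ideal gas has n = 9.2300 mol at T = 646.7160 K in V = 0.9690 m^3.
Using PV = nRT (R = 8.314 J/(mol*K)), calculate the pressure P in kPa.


P = nRT/V = 9.2300 * 8.314 * 646.7160 / 0.9690
= 49627.8347 / 0.9690 = 51215.5157 Pa = 51.2155 kPa

51.2155 kPa


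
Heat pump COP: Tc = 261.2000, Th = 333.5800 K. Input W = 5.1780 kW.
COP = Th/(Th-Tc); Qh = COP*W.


COP = 333.5800 / 72.3800 = 4.6087
Qh = 4.6087 * 5.1780 = 23.8640 kW

COP = 4.6087, Qh = 23.8640 kW


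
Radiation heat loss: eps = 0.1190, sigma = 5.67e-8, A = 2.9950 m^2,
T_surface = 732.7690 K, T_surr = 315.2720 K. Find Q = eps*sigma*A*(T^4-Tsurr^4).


T^4 = 2.8832e+11
Tsurr^4 = 9.8797e+09
Q = 0.1190 * 5.67e-8 * 2.9950 * 2.7844e+11 = 5626.6820 W

5626.6820 W


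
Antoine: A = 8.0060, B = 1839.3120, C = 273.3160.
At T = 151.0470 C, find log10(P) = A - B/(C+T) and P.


C+T = 424.3630
B/(C+T) = 4.3343
log10(P) = 8.0060 - 4.3343 = 3.6717
P = 10^3.6717 = 4695.8122 mmHg

4695.8122 mmHg


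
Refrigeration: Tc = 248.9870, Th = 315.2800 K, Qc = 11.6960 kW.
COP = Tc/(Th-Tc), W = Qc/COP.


COP = 248.9870 / 66.2930 = 3.7559
W = 11.6960 / 3.7559 = 3.1141 kW

COP = 3.7559, W = 3.1141 kW


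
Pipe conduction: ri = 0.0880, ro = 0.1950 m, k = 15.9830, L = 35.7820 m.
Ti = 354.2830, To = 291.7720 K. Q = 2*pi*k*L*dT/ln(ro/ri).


dT = 62.5110 K
ln(ro/ri) = 0.7957
Q = 2*pi*15.9830*35.7820*62.5110 / 0.7957 = 282312.5614 W

282312.5614 W


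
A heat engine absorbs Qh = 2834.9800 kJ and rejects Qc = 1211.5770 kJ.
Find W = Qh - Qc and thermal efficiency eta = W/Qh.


W = 2834.9800 - 1211.5770 = 1623.4030 kJ
eta = 1623.4030 / 2834.9800 = 0.5726 = 57.2633%

W = 1623.4030 kJ, eta = 57.2633%


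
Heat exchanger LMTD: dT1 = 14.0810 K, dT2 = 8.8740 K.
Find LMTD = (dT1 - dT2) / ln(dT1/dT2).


dT1/dT2 = 1.5868
ln(dT1/dT2) = 0.4617
LMTD = 5.2070 / 0.4617 = 11.2779 K

11.2779 K


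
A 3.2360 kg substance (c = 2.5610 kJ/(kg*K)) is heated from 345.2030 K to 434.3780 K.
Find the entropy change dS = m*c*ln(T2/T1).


T2/T1 = 1.2583
ln(T2/T1) = 0.2298
dS = 3.2360 * 2.5610 * 0.2298 = 1.9043 kJ/K

1.9043 kJ/K


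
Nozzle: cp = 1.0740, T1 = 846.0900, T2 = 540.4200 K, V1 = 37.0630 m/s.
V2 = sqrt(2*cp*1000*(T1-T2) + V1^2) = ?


dT = 305.6700 K
2*cp*1000*dT = 656579.1600
V1^2 = 1373.6660
V2 = sqrt(657952.8260) = 811.1429 m/s

811.1429 m/s


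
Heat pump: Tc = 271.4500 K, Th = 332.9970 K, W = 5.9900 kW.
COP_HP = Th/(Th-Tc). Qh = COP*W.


COP = 332.9970 / 61.5470 = 5.4105
Qh = 5.4105 * 5.9900 = 32.4086 kW

COP = 5.4105, Qh = 32.4086 kW


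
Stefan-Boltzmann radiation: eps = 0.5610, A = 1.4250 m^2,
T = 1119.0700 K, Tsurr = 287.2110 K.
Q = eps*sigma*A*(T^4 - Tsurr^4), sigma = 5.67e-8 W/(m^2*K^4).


T^4 = 1.5683e+12
Tsurr^4 = 6.8046e+09
Q = 0.5610 * 5.67e-8 * 1.4250 * 1.5615e+12 = 70778.5004 W

70778.5004 W


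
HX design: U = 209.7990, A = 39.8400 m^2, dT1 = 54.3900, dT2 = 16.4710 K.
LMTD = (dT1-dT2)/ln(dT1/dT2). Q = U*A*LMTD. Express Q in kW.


LMTD = 31.7426 K
Q = 209.7990 * 39.8400 * 31.7426 = 265316.7834 W = 265.3168 kW

265.3168 kW
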